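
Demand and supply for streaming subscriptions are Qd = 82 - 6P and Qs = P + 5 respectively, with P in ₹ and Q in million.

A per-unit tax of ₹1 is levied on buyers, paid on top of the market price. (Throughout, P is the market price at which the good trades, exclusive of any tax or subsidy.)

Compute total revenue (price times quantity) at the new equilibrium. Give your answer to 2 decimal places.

Original equilibrium: 82 - 6P = P + 5 gives 77 = 7P, so P = 11 and Q = 16.
Since buyers pay the price plus the tax, the effective demand curve becomes Qd = 76 - 6P.
New equilibrium: 76 - 6P = P + 5 ⇒ 71 = 7P ⇒ P = 71/7 ≈ 10.1429, Q = 106/7 ≈ 15.1429.
New expenditure = 10.1429 × 15.1429 = 153.59.

153.59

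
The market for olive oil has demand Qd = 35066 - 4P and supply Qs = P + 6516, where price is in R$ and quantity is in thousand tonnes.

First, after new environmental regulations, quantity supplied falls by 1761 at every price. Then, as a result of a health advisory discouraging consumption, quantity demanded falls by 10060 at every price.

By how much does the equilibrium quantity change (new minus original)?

Original equilibrium: 35066 - 4P = P + 6516 gives 28550 = 5P, so P = 5710 and Q = 12226.
The shock moves the curves to Qd = 25006 - 4P and Qs = P + 4755.
Equate the new curves: 25006 - 4P = P + 4755, giving 20251 = 5P, P = 4050.2, Q = 8805.2.
ΔQ = 8805.2 − 12226 = -3420.8.

-3420.8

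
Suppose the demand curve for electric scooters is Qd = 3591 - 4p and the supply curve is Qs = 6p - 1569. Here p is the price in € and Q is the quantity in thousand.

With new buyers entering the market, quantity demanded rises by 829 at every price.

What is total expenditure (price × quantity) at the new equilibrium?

1212413.16

Original equilibrium: 3591 - 4p = 6p - 1569 gives 5160 = 10p, so p = 516 and Q = 1527.
The new curves are Qd = 4420 - 4p (demand) and Qs = 6p - 1569 (supply).
New equilibrium: 4420 - 4p = 6p - 1569 ⇒ 5989 = 10p ⇒ p = 598.9, Q = 2024.4.
New expenditure = 598.9 × 2024.4 = 1212413.16.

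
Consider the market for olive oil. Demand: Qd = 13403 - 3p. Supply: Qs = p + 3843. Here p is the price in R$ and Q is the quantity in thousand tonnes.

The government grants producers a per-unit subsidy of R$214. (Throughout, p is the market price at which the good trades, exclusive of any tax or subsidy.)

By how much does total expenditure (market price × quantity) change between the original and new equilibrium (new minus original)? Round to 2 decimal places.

+41542.75

Initially, 13403 - 3p = p + 3843, so 9560 = 4p and p = 2390, Q = 6233.
Since sellers receive the price plus the subsidy, the effective supply curve becomes Qs = p + 4057.
Setting them equal: 13403 - 3p = p + 4057 → 9346 = 4p, so p = 2336.5 and Q = 6393.5.
Expenditure moves from 2390×6233 = 14896870 to 2336.5×6393.5 = 14938412.75; change = +41542.75.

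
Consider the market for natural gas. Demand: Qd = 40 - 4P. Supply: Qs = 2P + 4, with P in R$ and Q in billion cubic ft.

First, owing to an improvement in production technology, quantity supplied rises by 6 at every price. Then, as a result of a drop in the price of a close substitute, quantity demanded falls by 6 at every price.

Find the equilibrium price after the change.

Initially, 40 - 4P = 2P + 4, so 36 = 6P and P = 6, Q = 16.
The new curves are Qd = 34 - 4P (demand) and Qs = 2P + 10 (supply).
Setting them equal: 34 - 4P = 2P + 10 → 24 = 6P, so P = 4 and Q = 18.

4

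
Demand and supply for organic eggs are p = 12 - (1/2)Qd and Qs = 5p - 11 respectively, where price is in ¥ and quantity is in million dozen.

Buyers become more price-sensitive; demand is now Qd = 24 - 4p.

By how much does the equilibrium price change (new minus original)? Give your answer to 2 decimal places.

-1.11

Original equilibrium: 24 - 2p = 5p - 11 gives 35 = 7p, so p = 5 and Q = 14.
With the change applied: demand Qd = 24 - 4p, supply Qs = 5p - 11.
Setting them equal: 24 - 4p = 5p - 11 → 35 = 9p, so p = 35/9 ≈ 3.8889 and Q = 76/9 ≈ 8.4444.
Δp = 3.8889 − 5 = -1.11.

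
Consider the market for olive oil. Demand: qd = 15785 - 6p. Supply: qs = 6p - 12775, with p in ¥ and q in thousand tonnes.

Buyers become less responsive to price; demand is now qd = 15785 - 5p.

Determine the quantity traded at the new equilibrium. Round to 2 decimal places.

2803.18

Original equilibrium: 15785 - 6p = 6p - 12775 gives 28560 = 12p, so p = 2380 and q = 1505.
The shock moves the curves to qd = 15785 - 5p and qs = 6p - 12775.
New equilibrium: 15785 - 5p = 6p - 12775 ⇒ 28560 = 11p ⇒ p = 28560/11 ≈ 2596.3636, q = 30835/11 ≈ 2803.1818.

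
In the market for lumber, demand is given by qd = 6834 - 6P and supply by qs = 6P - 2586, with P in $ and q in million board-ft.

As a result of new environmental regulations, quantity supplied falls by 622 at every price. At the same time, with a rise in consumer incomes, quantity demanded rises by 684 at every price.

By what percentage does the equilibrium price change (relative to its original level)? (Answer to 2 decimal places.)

Before the shock: 6834 - 6P = 6P - 2586 ⇒ 9420 = 12P ⇒ P = 785, q = 2124.
After the shift, demand is qd = 7518 - 6P and supply is qs = 6P - 3208.
Setting them equal: 7518 - 6P = 6P - 3208 → 10726 = 12P, so P = 5363/6 ≈ 893.8333 and q = 2155.
%ΔP = (893.8333 − 785) / 785 × 100 = +13.86%.

+13.86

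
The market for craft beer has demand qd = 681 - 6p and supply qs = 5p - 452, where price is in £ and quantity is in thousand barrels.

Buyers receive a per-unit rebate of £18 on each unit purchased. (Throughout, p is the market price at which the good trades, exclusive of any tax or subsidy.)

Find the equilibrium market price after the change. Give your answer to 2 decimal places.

112.82

Original equilibrium: 681 - 6p = 5p - 452 gives 1133 = 11p, so p = 103 and q = 63.
Since buyers' out-of-pocket price is the market price minus the rebate, the effective demand curve becomes qd = 789 - 6p.
Setting them equal: 789 - 6p = 5p - 452 → 1241 = 11p, so p = 1241/11 ≈ 112.8182 and q = 1233/11 ≈ 112.0909.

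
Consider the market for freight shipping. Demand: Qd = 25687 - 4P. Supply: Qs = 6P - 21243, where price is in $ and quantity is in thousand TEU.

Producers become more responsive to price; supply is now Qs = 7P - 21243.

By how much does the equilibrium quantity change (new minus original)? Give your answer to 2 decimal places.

Original equilibrium: 25687 - 4P = 6P - 21243 gives 46930 = 10P, so P = 4693 and Q = 6915.
The new curves are Qd = 25687 - 4P (demand) and Qs = 7P - 21243 (supply).
Equate the new curves: 25687 - 4P = 7P - 21243, giving 46930 = 11P, P = 46930/11 ≈ 4266.3636, Q = 94837/11 ≈ 8621.5455.
ΔQ = 8621.5455 − 6915 = +1706.55.

+1706.55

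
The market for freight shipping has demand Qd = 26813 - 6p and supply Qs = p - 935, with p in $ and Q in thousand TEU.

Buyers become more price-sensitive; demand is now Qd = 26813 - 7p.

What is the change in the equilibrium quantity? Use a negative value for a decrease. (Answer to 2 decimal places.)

Solve the original market: 26813 - 6p = p - 935, hence p = 3964 and Q = 3029.
The shock moves the curves to Qd = 26813 - 7p and Qs = p - 935.
New equilibrium: 26813 - 7p = p - 935 ⇒ 27748 = 8p ⇒ p = 3468.5, Q = 2533.5.
ΔQ = 2533.5 − 3029 = -495.50.

-495.50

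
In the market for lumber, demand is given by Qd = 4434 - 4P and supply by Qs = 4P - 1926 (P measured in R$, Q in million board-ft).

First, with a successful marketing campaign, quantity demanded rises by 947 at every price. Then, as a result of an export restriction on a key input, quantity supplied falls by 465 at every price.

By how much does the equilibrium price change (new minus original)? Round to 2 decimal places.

+176.50

Original equilibrium: 4434 - 4P = 4P - 1926 gives 6360 = 8P, so P = 795 and Q = 1254.
The shock moves the curves to Qd = 5381 - 4P and Qs = 4P - 2391.
Equate the new curves: 5381 - 4P = 4P - 2391, giving 7772 = 8P, P = 971.5, Q = 1495.
ΔP = 971.5 − 795 = +176.50.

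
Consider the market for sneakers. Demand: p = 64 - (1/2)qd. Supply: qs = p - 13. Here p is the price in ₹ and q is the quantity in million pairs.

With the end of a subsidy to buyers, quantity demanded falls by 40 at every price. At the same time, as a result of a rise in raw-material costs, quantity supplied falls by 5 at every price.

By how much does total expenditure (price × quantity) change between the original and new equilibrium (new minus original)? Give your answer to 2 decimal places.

Before the shock: 128 - 2p = p - 13 ⇒ 141 = 3p ⇒ p = 47, q = 34.
With the change applied: demand qd = 88 - 2p, supply qs = p - 18.
Setting them equal: 88 - 2p = p - 18 → 106 = 3p, so p = 106/3 ≈ 35.3333 and q = 52/3 ≈ 17.3333.
Expenditure moves from 47×34 = 1598 to 35.3333×17.3333 = 612.4444; change = -985.56.

-985.56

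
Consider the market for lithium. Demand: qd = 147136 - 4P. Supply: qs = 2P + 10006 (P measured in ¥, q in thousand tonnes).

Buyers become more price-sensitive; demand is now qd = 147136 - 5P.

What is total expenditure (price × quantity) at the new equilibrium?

Initially, 147136 - 4P = 2P + 10006, so 137130 = 6P and P = 22855, q = 55716.
With the change applied: demand qd = 147136 - 5P, supply qs = 2P + 10006.
New equilibrium: 147136 - 5P = 2P + 10006 ⇒ 137130 = 7P ⇒ P = 19590, q = 49186.
New expenditure = 19590 × 49186 = 963553740.

963553740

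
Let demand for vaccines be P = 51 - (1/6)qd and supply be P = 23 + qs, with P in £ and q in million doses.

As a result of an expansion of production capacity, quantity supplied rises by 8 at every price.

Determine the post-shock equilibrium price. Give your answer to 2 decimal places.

Original equilibrium: 306 - 6P = P - 23 gives 329 = 7P, so P = 47 and q = 24.
The shock moves the curves to qd = 306 - 6P and qs = P - 15.
New equilibrium: 306 - 6P = P - 15 ⇒ 321 = 7P ⇒ P = 321/7 ≈ 45.8571, q = 216/7 ≈ 30.8571.

45.86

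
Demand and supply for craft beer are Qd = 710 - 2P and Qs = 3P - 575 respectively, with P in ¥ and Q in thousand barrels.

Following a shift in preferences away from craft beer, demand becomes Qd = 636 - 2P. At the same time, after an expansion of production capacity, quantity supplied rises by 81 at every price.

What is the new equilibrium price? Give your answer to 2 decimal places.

Before the shock: 710 - 2P = 3P - 575 ⇒ 1285 = 5P ⇒ P = 257, Q = 196.
The new curves are Qd = 636 - 2P (demand) and Qs = 3P - 494 (supply).
Setting them equal: 636 - 2P = 3P - 494 → 1130 = 5P, so P = 226 and Q = 184.

226.00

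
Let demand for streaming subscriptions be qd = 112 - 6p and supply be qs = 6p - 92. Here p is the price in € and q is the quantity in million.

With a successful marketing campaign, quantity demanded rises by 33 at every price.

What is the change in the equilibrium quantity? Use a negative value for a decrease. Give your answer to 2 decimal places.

Original equilibrium: 112 - 6p = 6p - 92 gives 204 = 12p, so p = 17 and q = 10.
After the shift, demand is qd = 145 - 6p and supply is qs = 6p - 92.
New equilibrium: 145 - 6p = 6p - 92 ⇒ 237 = 12p ⇒ p = 19.75, q = 26.5.
Δq = 26.5 − 10 = +16.50.

+16.50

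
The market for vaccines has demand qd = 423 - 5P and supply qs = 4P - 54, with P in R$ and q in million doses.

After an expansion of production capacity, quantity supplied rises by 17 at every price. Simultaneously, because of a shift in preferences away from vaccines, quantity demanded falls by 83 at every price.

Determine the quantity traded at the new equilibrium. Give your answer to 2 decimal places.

130.56

Initially, 423 - 5P = 4P - 54, so 477 = 9P and P = 53, q = 158.
With the change applied: demand qd = 340 - 5P, supply qs = 4P - 37.
Equate the new curves: 340 - 5P = 4P - 37, giving 377 = 9P, P = 377/9 ≈ 41.8889, q = 1175/9 ≈ 130.5556.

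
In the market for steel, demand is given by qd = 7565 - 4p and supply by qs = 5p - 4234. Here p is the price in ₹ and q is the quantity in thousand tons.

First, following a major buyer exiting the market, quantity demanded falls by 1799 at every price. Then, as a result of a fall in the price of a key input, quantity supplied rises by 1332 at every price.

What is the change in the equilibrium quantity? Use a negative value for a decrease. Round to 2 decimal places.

Original equilibrium: 7565 - 4p = 5p - 4234 gives 11799 = 9p, so p = 1311 and q = 2321.
The new curves are qd = 5766 - 4p (demand) and qs = 5p - 2902 (supply).
New equilibrium: 5766 - 4p = 5p - 2902 ⇒ 8668 = 9p ⇒ p = 8668/9 ≈ 963.1111, q = 17222/9 ≈ 1913.5556.
Δq = 1913.5556 − 2321 = -407.44.

-407.44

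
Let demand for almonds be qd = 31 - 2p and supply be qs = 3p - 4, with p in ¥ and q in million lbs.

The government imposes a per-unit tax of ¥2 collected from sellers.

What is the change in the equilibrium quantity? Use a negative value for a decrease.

-2.4

Solve the original market: 31 - 2p = 3p - 4, hence p = 7 and q = 17.
Since sellers keep the price net of the tax, the effective supply curve becomes qs = 3p - 10.
New equilibrium: 31 - 2p = 3p - 10 ⇒ 41 = 5p ⇒ p = 8.2, q = 14.6.
Δq = 14.6 − 17 = -2.4.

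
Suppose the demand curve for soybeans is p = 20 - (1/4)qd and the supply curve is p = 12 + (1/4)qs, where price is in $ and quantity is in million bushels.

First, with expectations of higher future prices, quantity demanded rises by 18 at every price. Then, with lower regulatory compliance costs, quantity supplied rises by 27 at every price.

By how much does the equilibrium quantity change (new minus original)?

+22.5

Original equilibrium: 80 - 4p = 4p - 48 gives 128 = 8p, so p = 16 and q = 16.
With the change applied: demand qd = 98 - 4p, supply qs = 4p - 21.
Setting them equal: 98 - 4p = 4p - 21 → 119 = 8p, so p = 14.875 and q = 38.5.
Δq = 38.5 − 16 = +22.5.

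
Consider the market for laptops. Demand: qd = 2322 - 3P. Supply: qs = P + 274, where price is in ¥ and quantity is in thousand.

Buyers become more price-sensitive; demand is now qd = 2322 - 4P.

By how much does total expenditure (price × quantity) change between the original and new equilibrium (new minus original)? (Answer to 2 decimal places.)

-122429.44

Initially, 2322 - 3P = P + 274, so 2048 = 4P and P = 512, q = 786.
The shock moves the curves to qd = 2322 - 4P and qs = P + 274.
Equate the new curves: 2322 - 4P = P + 274, giving 2048 = 5P, P = 409.6, q = 683.6.
Expenditure moves from 512×786 = 402432 to 409.6×683.6 = 280002.56; change = -122429.44.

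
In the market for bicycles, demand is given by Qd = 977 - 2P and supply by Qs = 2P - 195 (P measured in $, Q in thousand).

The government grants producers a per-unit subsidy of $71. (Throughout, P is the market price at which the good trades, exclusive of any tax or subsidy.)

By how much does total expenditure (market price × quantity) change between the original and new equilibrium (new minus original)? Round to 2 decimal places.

+4402.00

Before the shock: 977 - 2P = 2P - 195 ⇒ 1172 = 4P ⇒ P = 293, Q = 391.
Since sellers receive the price plus the subsidy, the effective supply curve becomes Qs = 2P - 53.
Equate the new curves: 977 - 2P = 2P - 53, giving 1030 = 4P, P = 257.5, Q = 462.
Expenditure moves from 293×391 = 114563 to 257.5×462 = 118965; change = +4402.00.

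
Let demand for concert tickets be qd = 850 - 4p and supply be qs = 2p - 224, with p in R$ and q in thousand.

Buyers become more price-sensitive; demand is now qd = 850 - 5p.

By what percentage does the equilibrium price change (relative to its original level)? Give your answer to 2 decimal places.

-14.29

Initially, 850 - 4p = 2p - 224, so 1074 = 6p and p = 179, q = 134.
The shock moves the curves to qd = 850 - 5p and qs = 2p - 224.
Equate the new curves: 850 - 5p = 2p - 224, giving 1074 = 7p, p = 1074/7 ≈ 153.4286, q = 580/7 ≈ 82.8571.
%Δp = (153.4286 − 179) / 179 × 100 = -14.29%.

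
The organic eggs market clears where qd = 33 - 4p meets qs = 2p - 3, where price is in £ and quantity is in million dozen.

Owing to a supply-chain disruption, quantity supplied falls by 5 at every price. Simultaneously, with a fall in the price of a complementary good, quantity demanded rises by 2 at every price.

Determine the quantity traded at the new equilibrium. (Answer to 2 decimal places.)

6.33

Solve the original market: 33 - 4p = 2p - 3, hence p = 6 and q = 9.
With the change applied: demand qd = 35 - 4p, supply qs = 2p - 8.
New equilibrium: 35 - 4p = 2p - 8 ⇒ 43 = 6p ⇒ p = 43/6 ≈ 7.1667, q = 19/3 ≈ 6.3333.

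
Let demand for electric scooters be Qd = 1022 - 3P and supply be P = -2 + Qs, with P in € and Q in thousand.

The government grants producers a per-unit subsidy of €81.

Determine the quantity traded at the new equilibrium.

Solve the original market: 1022 - 3P = P + 2, hence P = 255 and Q = 257.
Since sellers receive the price plus the subsidy, the effective supply curve becomes Qs = P + 83.
Clearing the new market: 1022 - 3P = P + 83, so P = 234.75 and Q = 317.75.

317.75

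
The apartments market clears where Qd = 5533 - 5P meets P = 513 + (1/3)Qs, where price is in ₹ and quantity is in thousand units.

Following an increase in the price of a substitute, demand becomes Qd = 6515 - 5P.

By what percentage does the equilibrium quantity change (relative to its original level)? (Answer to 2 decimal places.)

+33.09

Solve the original market: 5533 - 5P = 3P - 1539, hence P = 884 and Q = 1113.
After the shift, demand is Qd = 6515 - 5P and supply is Qs = 3P - 1539.
New equilibrium: 6515 - 5P = 3P - 1539 ⇒ 8054 = 8P ⇒ P = 1006.75, Q = 1481.25.
%ΔQ = (1481.25 − 1113) / 1113 × 100 = +33.09%.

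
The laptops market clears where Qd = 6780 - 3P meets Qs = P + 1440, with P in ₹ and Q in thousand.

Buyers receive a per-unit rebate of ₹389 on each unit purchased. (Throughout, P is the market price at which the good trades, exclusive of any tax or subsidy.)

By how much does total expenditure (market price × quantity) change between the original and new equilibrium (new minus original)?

Initially, 6780 - 3P = P + 1440, so 5340 = 4P and P = 1335, Q = 2775.
Since buyers' out-of-pocket price is the market price minus the rebate, the effective demand curve becomes Qd = 7947 - 3P.
Equate the new curves: 7947 - 3P = P + 1440, giving 6507 = 4P, P = 1626.75, Q = 3066.75.
Expenditure moves from 1335×2775 = 3704625 to 1626.75×3066.75 = 4988835.5625; change = +1284210.5625.

+1284210.5625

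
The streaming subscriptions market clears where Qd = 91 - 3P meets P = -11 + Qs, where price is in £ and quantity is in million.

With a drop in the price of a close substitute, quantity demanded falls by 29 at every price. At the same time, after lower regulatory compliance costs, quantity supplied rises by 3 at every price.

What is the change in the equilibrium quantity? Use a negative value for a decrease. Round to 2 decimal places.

Before the shock: 91 - 3P = P + 11 ⇒ 80 = 4P ⇒ P = 20, Q = 31.
The shock moves the curves to Qd = 62 - 3P and Qs = P + 14.
Equate the new curves: 62 - 3P = P + 14, giving 48 = 4P, P = 12, Q = 26.
ΔQ = 26 − 31 = -5.00.

-5.00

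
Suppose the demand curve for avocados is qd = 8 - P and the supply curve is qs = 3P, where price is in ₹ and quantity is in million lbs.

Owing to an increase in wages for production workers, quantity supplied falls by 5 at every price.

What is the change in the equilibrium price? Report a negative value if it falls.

Initially, 8 - P = 3P, so 8 = 4P and P = 2, q = 6.
The new curves are qd = 8 - P (demand) and qs = 3P - 5 (supply).
Clearing the new market: 8 - P = 3P - 5, so P = 3.25 and q = 4.75.
ΔP = 3.25 − 2 = +1.25.

+1.25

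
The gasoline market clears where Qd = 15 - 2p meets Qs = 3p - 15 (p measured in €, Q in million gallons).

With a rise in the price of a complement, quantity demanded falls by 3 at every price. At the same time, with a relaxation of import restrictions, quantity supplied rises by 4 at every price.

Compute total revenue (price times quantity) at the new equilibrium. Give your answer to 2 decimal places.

12.88

Solve the original market: 15 - 2p = 3p - 15, hence p = 6 and Q = 3.
The new curves are Qd = 12 - 2p (demand) and Qs = 3p - 11 (supply).
Clearing the new market: 12 - 2p = 3p - 11, so p = 4.6 and Q = 2.8.
New expenditure = 4.6 × 2.8 = 12.88.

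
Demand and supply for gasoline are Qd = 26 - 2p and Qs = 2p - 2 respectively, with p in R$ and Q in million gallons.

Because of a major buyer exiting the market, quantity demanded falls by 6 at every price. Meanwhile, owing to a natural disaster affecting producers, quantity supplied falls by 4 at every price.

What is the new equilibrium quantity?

7

Original equilibrium: 26 - 2p = 2p - 2 gives 28 = 4p, so p = 7 and Q = 12.
The shock moves the curves to Qd = 20 - 2p and Qs = 2p - 6.
Equate the new curves: 20 - 2p = 2p - 6, giving 26 = 4p, p = 6.5, Q = 7.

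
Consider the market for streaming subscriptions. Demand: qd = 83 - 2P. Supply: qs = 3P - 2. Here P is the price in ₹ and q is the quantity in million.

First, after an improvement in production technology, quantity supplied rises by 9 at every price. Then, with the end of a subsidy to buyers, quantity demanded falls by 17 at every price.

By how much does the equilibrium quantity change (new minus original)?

-6.6

Before the shock: 83 - 2P = 3P - 2 ⇒ 85 = 5P ⇒ P = 17, q = 49.
With the change applied: demand qd = 66 - 2P, supply qs = 3P + 7.
Equate the new curves: 66 - 2P = 3P + 7, giving 59 = 5P, P = 11.8, q = 42.4.
Δq = 42.4 − 49 = -6.6.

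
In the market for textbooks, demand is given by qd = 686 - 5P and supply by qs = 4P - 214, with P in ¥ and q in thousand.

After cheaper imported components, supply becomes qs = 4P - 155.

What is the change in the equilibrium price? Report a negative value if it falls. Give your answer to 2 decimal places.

-6.56

Before the shock: 686 - 5P = 4P - 214 ⇒ 900 = 9P ⇒ P = 100, q = 186.
With the change applied: demand qd = 686 - 5P, supply qs = 4P - 155.
Equate the new curves: 686 - 5P = 4P - 155, giving 841 = 9P, P = 841/9 ≈ 93.4444, q = 1969/9 ≈ 218.7778.
ΔP = 93.4444 − 100 = -6.56.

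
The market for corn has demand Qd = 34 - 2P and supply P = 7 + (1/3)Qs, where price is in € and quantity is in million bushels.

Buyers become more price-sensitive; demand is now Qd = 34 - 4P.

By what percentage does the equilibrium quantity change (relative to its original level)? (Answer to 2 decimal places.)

-78.57

Before the shock: 34 - 2P = 3P - 21 ⇒ 55 = 5P ⇒ P = 11, Q = 12.
The shock moves the curves to Qd = 34 - 4P and Qs = 3P - 21.
New equilibrium: 34 - 4P = 3P - 21 ⇒ 55 = 7P ⇒ P = 55/7 ≈ 7.8571, Q = 18/7 ≈ 2.5714.
%ΔQ = (2.5714 − 12) / 12 × 100 = -78.57%.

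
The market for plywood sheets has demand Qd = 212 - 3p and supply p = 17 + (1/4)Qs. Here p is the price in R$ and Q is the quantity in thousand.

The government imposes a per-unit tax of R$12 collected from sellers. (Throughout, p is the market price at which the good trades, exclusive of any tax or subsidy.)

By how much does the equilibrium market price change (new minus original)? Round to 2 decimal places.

+6.86

Before the shock: 212 - 3p = 4p - 68 ⇒ 280 = 7p ⇒ p = 40, Q = 92.
Since sellers keep the price net of the tax, the effective supply curve becomes Qs = 4p - 116.
Equate the new curves: 212 - 3p = 4p - 116, giving 328 = 7p, p = 328/7 ≈ 46.8571, Q = 500/7 ≈ 71.4286.
Δp = 46.8571 − 40 = +6.86.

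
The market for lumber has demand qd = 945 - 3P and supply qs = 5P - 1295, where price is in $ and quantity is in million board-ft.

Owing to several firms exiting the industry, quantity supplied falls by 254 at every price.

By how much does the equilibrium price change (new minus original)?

+31.75

Solve the original market: 945 - 3P = 5P - 1295, hence P = 280 and q = 105.
After the shift, demand is qd = 945 - 3P and supply is qs = 5P - 1549.
Clearing the new market: 945 - 3P = 5P - 1549, so P = 311.75 and q = 9.75.
ΔP = 311.75 − 280 = +31.75.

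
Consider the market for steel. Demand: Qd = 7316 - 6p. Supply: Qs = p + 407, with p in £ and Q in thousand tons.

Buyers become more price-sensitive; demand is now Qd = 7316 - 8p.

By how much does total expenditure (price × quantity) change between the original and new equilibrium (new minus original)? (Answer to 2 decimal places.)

-474125.56

Original equilibrium: 7316 - 6p = p + 407 gives 6909 = 7p, so p = 987 and Q = 1394.
After the shift, demand is Qd = 7316 - 8p and supply is Qs = p + 407.
Setting them equal: 7316 - 8p = p + 407 → 6909 = 9p, so p = 2303/3 ≈ 767.6667 and Q = 3524/3 ≈ 1174.6667.
Expenditure moves from 987×1394 = 1375878 to 767.6667×1174.6667 = 901752.4444; change = -474125.56.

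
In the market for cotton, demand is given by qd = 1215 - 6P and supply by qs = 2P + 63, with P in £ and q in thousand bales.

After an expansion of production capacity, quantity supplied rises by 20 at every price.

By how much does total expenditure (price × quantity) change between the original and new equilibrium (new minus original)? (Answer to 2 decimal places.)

Original equilibrium: 1215 - 6P = 2P + 63 gives 1152 = 8P, so P = 144 and q = 351.
With the change applied: demand qd = 1215 - 6P, supply qs = 2P + 83.
New equilibrium: 1215 - 6P = 2P + 83 ⇒ 1132 = 8P ⇒ P = 141.5, q = 366.
Expenditure moves from 144×351 = 50544 to 141.5×366 = 51789; change = +1245.00.

+1245.00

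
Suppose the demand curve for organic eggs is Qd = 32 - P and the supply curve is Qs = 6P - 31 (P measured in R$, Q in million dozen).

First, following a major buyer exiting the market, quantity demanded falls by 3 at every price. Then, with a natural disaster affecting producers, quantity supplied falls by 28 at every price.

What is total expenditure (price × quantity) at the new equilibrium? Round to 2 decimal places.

Initially, 32 - P = 6P - 31, so 63 = 7P and P = 9, Q = 23.
After the shift, demand is Qd = 29 - P and supply is Qs = 6P - 59.
Equate the new curves: 29 - P = 6P - 59, giving 88 = 7P, P = 88/7 ≈ 12.5714, Q = 115/7 ≈ 16.4286.
New expenditure = 12.5714 × 16.4286 = 206.53.

206.53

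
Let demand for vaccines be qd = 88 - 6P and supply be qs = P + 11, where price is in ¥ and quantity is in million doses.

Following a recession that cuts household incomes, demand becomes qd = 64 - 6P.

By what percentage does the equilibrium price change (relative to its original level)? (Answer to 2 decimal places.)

Solve the original market: 88 - 6P = P + 11, hence P = 11 and q = 22.
After the shift, demand is qd = 64 - 6P and supply is qs = P + 11.
Clearing the new market: 64 - 6P = P + 11, so P = 53/7 ≈ 7.5714 and q = 130/7 ≈ 18.5714.
%ΔP = (7.5714 − 11) / 11 × 100 = -31.17%.

-31.17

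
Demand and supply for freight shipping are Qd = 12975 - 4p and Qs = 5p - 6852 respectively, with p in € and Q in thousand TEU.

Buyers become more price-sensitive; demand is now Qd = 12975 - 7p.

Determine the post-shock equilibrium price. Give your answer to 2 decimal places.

Before the shock: 12975 - 4p = 5p - 6852 ⇒ 19827 = 9p ⇒ p = 2203, Q = 4163.
With the change applied: demand Qd = 12975 - 7p, supply Qs = 5p - 6852.
Clearing the new market: 12975 - 7p = 5p - 6852, so p = 1652.25 and Q = 1409.25.

1652.25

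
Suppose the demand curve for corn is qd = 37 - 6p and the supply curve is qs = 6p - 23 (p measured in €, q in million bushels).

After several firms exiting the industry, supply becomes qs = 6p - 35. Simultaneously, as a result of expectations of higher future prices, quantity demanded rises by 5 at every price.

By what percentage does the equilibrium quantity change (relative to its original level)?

-50

Original equilibrium: 37 - 6p = 6p - 23 gives 60 = 12p, so p = 5 and q = 7.
The shock moves the curves to qd = 42 - 6p and qs = 6p - 35.
Setting them equal: 42 - 6p = 6p - 35 → 77 = 12p, so p = 77/12 ≈ 6.4167 and q = 3.5.
%Δq = (3.5 − 7) / 7 × 100 = -50%.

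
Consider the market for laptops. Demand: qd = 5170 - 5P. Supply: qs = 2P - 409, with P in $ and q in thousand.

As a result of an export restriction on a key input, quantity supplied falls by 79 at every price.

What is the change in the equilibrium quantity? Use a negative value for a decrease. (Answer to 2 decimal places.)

-56.43

Before the shock: 5170 - 5P = 2P - 409 ⇒ 5579 = 7P ⇒ P = 797, q = 1185.
The new curves are qd = 5170 - 5P (demand) and qs = 2P - 488 (supply).
Clearing the new market: 5170 - 5P = 2P - 488, so P = 5658/7 ≈ 808.2857 and q = 7900/7 ≈ 1128.5714.
Δq = 1128.5714 − 1185 = -56.43.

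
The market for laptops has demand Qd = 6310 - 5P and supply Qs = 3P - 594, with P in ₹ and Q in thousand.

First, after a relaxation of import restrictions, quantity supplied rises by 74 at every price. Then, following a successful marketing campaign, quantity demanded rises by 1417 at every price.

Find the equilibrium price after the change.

1030.875

Solve the original market: 6310 - 5P = 3P - 594, hence P = 863 and Q = 1995.
The new curves are Qd = 7727 - 5P (demand) and Qs = 3P - 520 (supply).
Setting them equal: 7727 - 5P = 3P - 520 → 8247 = 8P, so P = 1030.875 and Q = 2572.625.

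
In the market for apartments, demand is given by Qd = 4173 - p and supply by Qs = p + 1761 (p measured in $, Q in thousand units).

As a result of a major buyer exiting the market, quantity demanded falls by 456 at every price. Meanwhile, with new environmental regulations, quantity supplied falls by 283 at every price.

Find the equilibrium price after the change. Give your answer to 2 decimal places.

Original equilibrium: 4173 - p = p + 1761 gives 2412 = 2p, so p = 1206 and Q = 2967.
The new curves are Qd = 3717 - p (demand) and Qs = p + 1478 (supply).
Setting them equal: 3717 - p = p + 1478 → 2239 = 2p, so p = 1119.5 and Q = 2597.5.

1119.50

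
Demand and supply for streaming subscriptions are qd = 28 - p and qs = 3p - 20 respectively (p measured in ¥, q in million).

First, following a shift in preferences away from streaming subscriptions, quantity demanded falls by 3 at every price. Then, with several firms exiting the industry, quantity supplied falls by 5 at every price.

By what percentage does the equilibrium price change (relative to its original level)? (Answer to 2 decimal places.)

Solve the original market: 28 - p = 3p - 20, hence p = 12 and q = 16.
After the shift, demand is qd = 25 - p and supply is qs = 3p - 25.
Clearing the new market: 25 - p = 3p - 25, so p = 12.5 and q = 12.5.
%Δp = (12.5 − 12) / 12 × 100 = +4.17%.

+4.17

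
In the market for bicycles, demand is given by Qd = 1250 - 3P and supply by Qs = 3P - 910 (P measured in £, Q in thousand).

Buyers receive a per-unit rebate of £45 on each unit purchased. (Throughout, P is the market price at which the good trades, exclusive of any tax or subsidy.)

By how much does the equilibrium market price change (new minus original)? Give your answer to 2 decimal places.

Before the shock: 1250 - 3P = 3P - 910 ⇒ 2160 = 6P ⇒ P = 360, Q = 170.
Since buyers' out-of-pocket price is the market price minus the rebate, the effective demand curve becomes Qd = 1385 - 3P.
New equilibrium: 1385 - 3P = 3P - 910 ⇒ 2295 = 6P ⇒ P = 382.5, Q = 237.5.
ΔP = 382.5 − 360 = +22.50.

+22.50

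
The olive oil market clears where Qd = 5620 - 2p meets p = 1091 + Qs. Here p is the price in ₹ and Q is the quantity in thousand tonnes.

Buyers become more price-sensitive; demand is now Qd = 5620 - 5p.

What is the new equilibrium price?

Solve the original market: 5620 - 2p = p - 1091, hence p = 2237 and Q = 1146.
The shock moves the curves to Qd = 5620 - 5p and Qs = p - 1091.
Equate the new curves: 5620 - 5p = p - 1091, giving 6711 = 6p, p = 1118.5, Q = 27.5.

1118.5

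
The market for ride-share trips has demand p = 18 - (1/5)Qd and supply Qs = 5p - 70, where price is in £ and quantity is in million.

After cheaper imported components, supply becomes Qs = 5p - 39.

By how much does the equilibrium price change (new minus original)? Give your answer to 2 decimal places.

Initially, 90 - 5p = 5p - 70, so 160 = 10p and p = 16, Q = 10.
The new curves are Qd = 90 - 5p (demand) and Qs = 5p - 39 (supply).
Setting them equal: 90 - 5p = 5p - 39 → 129 = 10p, so p = 12.9 and Q = 25.5.
Δp = 12.9 − 16 = -3.10.

-3.10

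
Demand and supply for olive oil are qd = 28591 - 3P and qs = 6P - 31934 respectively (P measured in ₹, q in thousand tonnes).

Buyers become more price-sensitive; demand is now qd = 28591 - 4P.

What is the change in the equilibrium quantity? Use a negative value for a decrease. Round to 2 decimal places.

-4035.00

Solve the original market: 28591 - 3P = 6P - 31934, hence P = 6725 and q = 8416.
With the change applied: demand qd = 28591 - 4P, supply qs = 6P - 31934.
New equilibrium: 28591 - 4P = 6P - 31934 ⇒ 60525 = 10P ⇒ P = 6052.5, q = 4381.
Δq = 4381 − 8416 = -4035.00.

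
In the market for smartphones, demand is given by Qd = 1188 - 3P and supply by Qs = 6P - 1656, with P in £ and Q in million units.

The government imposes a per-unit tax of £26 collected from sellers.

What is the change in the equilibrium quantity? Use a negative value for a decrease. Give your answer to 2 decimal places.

Initially, 1188 - 3P = 6P - 1656, so 2844 = 9P and P = 316, Q = 240.
Since sellers keep the price net of the tax, the effective supply curve becomes Qs = 6P - 1812.
Setting them equal: 1188 - 3P = 6P - 1812 → 3000 = 9P, so P = 1000/3 ≈ 333.3333 and Q = 188.
ΔQ = 188 − 240 = -52.00.

-52.00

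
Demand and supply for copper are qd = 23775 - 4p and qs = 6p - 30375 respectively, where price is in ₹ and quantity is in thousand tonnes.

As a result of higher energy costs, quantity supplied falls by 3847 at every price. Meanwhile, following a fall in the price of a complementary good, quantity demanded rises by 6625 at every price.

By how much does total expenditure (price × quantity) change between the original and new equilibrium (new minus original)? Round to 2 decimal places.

+17958039.64

Before the shock: 23775 - 4p = 6p - 30375 ⇒ 54150 = 10p ⇒ p = 5415, q = 2115.
With the change applied: demand qd = 30400 - 4p, supply qs = 6p - 34222.
Setting them equal: 30400 - 4p = 6p - 34222 → 64622 = 10p, so p = 6462.2 and q = 4551.2.
Expenditure moves from 5415×2115 = 11452725 to 6462.2×4551.2 = 29410764.64; change = +17958039.64.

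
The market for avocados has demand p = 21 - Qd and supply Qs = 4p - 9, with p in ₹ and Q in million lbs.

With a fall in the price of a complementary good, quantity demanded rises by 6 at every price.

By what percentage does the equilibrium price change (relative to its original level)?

Original equilibrium: 21 - p = 4p - 9 gives 30 = 5p, so p = 6 and Q = 15.
With the change applied: demand Qd = 27 - p, supply Qs = 4p - 9.
Equate the new curves: 27 - p = 4p - 9, giving 36 = 5p, p = 7.2, Q = 19.8.
%Δp = (7.2 − 6) / 6 × 100 = +20%.

+20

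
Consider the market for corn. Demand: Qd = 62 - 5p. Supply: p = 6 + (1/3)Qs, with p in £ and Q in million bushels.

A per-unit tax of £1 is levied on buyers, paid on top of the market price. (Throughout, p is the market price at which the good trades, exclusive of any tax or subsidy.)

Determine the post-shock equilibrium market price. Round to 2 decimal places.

Initially, 62 - 5p = 3p - 18, so 80 = 8p and p = 10, Q = 12.
Since buyers pay the price plus the tax, the effective demand curve becomes Qd = 57 - 5p.
Clearing the new market: 57 - 5p = 3p - 18, so p = 9.375 and Q = 10.125.

9.38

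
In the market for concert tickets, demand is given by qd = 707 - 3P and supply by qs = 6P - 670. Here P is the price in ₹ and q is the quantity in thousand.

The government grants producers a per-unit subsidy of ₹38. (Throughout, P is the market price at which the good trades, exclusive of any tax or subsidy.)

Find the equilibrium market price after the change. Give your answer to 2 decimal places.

Initially, 707 - 3P = 6P - 670, so 1377 = 9P and P = 153, q = 248.
Since sellers receive the price plus the subsidy, the effective supply curve becomes qs = 6P - 442.
Equate the new curves: 707 - 3P = 6P - 442, giving 1149 = 9P, P = 383/3 ≈ 127.6667, q = 324.

127.67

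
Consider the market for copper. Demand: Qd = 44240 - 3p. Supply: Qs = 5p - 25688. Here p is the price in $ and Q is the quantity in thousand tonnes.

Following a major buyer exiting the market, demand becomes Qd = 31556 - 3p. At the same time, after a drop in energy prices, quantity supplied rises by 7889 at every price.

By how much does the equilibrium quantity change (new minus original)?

Solve the original market: 44240 - 3p = 5p - 25688, hence p = 8741 and Q = 18017.
The shock moves the curves to Qd = 31556 - 3p and Qs = 5p - 17799.
Setting them equal: 31556 - 3p = 5p - 17799 → 49355 = 8p, so p = 6169.375 and Q = 13047.875.
ΔQ = 13047.875 − 18017 = -4969.125.

-4969.125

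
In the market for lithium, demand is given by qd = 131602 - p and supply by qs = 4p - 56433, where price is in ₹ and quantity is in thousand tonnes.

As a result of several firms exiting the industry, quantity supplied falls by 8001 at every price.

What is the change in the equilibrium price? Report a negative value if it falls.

Initially, 131602 - p = 4p - 56433, so 188035 = 5p and p = 37607, q = 93995.
After the shift, demand is qd = 131602 - p and supply is qs = 4p - 64434.
Setting them equal: 131602 - p = 4p - 64434 → 196036 = 5p, so p = 39207.2 and q = 92394.8.
Δp = 39207.2 − 37607 = +1600.2.

+1600.2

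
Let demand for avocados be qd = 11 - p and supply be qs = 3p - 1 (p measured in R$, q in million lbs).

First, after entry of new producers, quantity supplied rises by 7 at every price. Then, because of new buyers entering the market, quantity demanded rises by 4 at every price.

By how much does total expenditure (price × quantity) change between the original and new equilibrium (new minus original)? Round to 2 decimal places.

+4.69

Original equilibrium: 11 - p = 3p - 1 gives 12 = 4p, so p = 3 and q = 8.
After the shift, demand is qd = 15 - p and supply is qs = 3p + 6.
New equilibrium: 15 - p = 3p + 6 ⇒ 9 = 4p ⇒ p = 2.25, q = 12.75.
Expenditure moves from 3×8 = 24 to 2.25×12.75 = 28.6875; change = +4.69.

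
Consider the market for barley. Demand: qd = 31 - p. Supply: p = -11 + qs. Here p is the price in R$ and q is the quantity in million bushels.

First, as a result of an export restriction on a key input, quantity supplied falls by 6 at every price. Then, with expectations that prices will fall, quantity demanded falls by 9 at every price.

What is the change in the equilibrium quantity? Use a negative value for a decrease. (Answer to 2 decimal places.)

Initially, 31 - p = p + 11, so 20 = 2p and p = 10, q = 21.
The shock moves the curves to qd = 22 - p and qs = p + 5.
Clearing the new market: 22 - p = p + 5, so p = 8.5 and q = 13.5.
Δq = 13.5 − 21 = -7.50.

-7.50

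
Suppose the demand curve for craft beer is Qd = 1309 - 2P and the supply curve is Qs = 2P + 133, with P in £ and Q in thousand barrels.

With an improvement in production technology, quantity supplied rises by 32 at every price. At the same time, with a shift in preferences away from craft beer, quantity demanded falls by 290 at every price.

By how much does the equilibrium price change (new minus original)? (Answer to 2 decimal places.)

Original equilibrium: 1309 - 2P = 2P + 133 gives 1176 = 4P, so P = 294 and Q = 721.
The new curves are Qd = 1019 - 2P (demand) and Qs = 2P + 165 (supply).
New equilibrium: 1019 - 2P = 2P + 165 ⇒ 854 = 4P ⇒ P = 213.5, Q = 592.
ΔP = 213.5 − 294 = -80.50.

-80.50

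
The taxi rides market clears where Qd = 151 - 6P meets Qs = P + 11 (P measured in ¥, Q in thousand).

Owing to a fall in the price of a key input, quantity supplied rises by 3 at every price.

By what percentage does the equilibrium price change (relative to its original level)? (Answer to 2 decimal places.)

-2.14

Before the shock: 151 - 6P = P + 11 ⇒ 140 = 7P ⇒ P = 20, Q = 31.
After the shift, demand is Qd = 151 - 6P and supply is Qs = P + 14.
Clearing the new market: 151 - 6P = P + 14, so P = 137/7 ≈ 19.5714 and Q = 235/7 ≈ 33.5714.
%ΔP = (19.5714 − 20) / 20 × 100 = -2.14%.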